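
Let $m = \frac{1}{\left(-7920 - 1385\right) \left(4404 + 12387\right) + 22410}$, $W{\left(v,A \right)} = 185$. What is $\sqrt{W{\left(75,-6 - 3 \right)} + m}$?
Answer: $\frac{2 \sqrt{1128685698171481695}}{156217845} \approx 13.601$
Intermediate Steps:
$m = - \frac{1}{156217845}$ ($m = \frac{1}{\left(-9305\right) 16791 + 22410} = \frac{1}{-156240255 + 22410} = \frac{1}{-156217845} = - \frac{1}{156217845} \approx -6.4013 \cdot 10^{-9}$)
$\sqrt{W{\left(75,-6 - 3 \right)} + m} = \sqrt{185 - \frac{1}{156217845}} = \sqrt{\frac{28900301324}{156217845}} = \frac{2 \sqrt{1128685698171481695}}{156217845}$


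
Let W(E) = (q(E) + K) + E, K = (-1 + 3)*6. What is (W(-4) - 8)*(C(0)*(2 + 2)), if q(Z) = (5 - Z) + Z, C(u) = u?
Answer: 0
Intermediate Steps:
q(Z) = 5
K = 12 (K = 2*6 = 12)
W(E) = 17 + E (W(E) = (5 + 12) + E = 17 + E)
(W(-4) - 8)*(C(0)*(2 + 2)) = ((17 - 4) - 8)*(0*(2 + 2)) = (13 - 8)*(0*4) = 5*0 = 0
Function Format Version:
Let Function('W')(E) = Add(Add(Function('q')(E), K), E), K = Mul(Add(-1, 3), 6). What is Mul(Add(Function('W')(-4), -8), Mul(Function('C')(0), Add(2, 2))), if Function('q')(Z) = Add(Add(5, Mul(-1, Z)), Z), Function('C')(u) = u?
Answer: 0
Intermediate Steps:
Function('q')(Z) = 5
K = 12 (K = Mul(2, 6) = 12)
Function('W')(E) = Add(17, E) (Function('W')(E) = Add(Add(5, 12), E) = Add(17, E))
Mul(Add(Function('W')(-4), -8), Mul(Function('C')(0), Add(2, 2))) = Mul(Add(Add(17, -4), -8), Mul(0, Add(2, 2))) = Mul(Add(13, -8), Mul(0, 4)) = Mul(5, 0) = 0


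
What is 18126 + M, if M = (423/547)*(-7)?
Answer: 9911961/547 ≈ 18121.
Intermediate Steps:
M = -2961/547 (M = (423*(1/547))*(-7) = (423/547)*(-7) = -2961/547 ≈ -5.4132)
18126 + M = 18126 - 2961/547 = 9911961/547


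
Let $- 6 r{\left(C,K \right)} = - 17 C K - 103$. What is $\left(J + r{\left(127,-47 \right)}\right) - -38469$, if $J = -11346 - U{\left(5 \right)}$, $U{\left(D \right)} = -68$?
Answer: $10296$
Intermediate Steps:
$r{\left(C,K \right)} = \frac{103}{6} + \frac{17 C K}{6}$ ($r{\left(C,K \right)} = - \frac{- 17 C K - 103}{6} = - \frac{-103 - 17 C K}{6} = \frac{103}{6} + \frac{17 C K}{6}$)
$J = -11278$ ($J = -11346 - -68 = -11346 + 68 = -11278$)
$\left(J + r{\left(127,-47 \right)}\right) - -38469 = \left(-11278 + \left(\frac{103}{6} + \frac{17}{6} \cdot 127 \left(-47\right)\right)\right) - -38469 = \left(-11278 + \left(\frac{103}{6} - \frac{101473}{6}\right)\right) + 38469 = \left(-11278 - 16895\right) + 38469 = -28173 + 38469 = 10296$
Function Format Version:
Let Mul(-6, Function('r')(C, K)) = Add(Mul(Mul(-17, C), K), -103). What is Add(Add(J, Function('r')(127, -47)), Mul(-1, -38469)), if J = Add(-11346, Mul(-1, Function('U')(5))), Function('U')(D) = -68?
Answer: 10296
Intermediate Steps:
Function('r')(C, K) = Add(Rational(103, 6), Mul(Rational(17, 6), C, K)) (Function('r')(C, K) = Mul(Rational(-1, 6), Add(Mul(Mul(-17, C), K), -103)) = Mul(Rational(-1, 6), Add(Mul(-17, C, K), -103)) = Mul(Rational(-1, 6), Add(-103, Mul(-17, C, K))) = Add(Rational(103, 6), Mul(Rational(17, 6), C, K)))
J = -11278 (J = Add(-11346, Mul(-1, -68)) = Add(-11346, 68) = -11278)
Add(Add(J, Function('r')(127, -47)), Mul(-1, -38469)) = Add(Add(-11278, Add(Rational(103, 6), Mul(Rational(17, 6), 127, -47))), Mul(-1, -38469)) = Add(Add(-11278, Add(Rational(103, 6), Rational(-101473, 6))), 38469) = Add(Add(-11278, -16895), 38469) = Add(-28173, 38469) = 10296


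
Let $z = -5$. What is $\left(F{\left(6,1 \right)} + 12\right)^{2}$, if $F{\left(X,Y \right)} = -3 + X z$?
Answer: $441$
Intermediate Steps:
$F{\left(X,Y \right)} = -3 - 5 X$ ($F{\left(X,Y \right)} = -3 + X \left(-5\right) = -3 - 5 X$)
$\left(F{\left(6,1 \right)} + 12\right)^{2} = \left(\left(-3 - 30\right) + 12\right)^{2} = \left(-33 + 12\right)^{2} = \left(-21\right)^{2} = 441$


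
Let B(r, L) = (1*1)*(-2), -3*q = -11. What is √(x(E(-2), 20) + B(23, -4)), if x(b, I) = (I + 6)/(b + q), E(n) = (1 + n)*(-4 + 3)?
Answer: 5*√7/7 ≈ 1.8898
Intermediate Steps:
q = 11/3 (q = -⅓*(-11) = 11/3 ≈ 3.6667)
E(n) = -1 - n (E(n) = (1 + n)*(-1) = -1 - n)
x(b, I) = (6 + I)/(11/3 + b) (x(b, I) = (I + 6)/(b + 11/3) = (6 + I)/(11/3 + b))
B(r, L) = -2 (B(r, L) = 1*(-2) = -2)
√(x(E(-2), 20) + B(23, -4)) = √(3*(6 + 20)/(11 + 3*(-1 - 1*(-2))) - 2) = √(3*26/(11 + 3*(-1 + 2)) - 2) = √(3*26/(11 + 3*1) - 2) = √(3*26/(11 + 3) - 2) = √(3*26/14 - 2) = √(3*(1/14)*26 - 2) = √(39/7 - 2) = √(25/7) = 5*√7/7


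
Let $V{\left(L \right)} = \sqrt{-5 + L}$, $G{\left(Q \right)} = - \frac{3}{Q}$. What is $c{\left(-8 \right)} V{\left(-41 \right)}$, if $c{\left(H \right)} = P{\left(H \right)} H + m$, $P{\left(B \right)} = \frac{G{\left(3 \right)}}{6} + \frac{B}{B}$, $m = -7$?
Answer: $- \frac{41 i \sqrt{46}}{3} \approx - 92.692 i$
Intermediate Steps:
$P{\left(B \right)} = \frac{5}{6}$ ($P{\left(B \right)} = \frac{\left(-3\right) \frac{1}{3}}{6} + \frac{B}{B} = \left(-3\right) \frac{1}{3} \cdot \frac{1}{6} + 1 = \left(-1\right) \frac{1}{6} + 1 = - \frac{1}{6} + 1 = \frac{5}{6}$)
$c{\left(H \right)} = -7 + \frac{5 H}{6}$ ($c{\left(H \right)} = \frac{5 H}{6} - 7 = -7 + \frac{5 H}{6}$)
$c{\left(-8 \right)} V{\left(-41 \right)} = \left(-7 + \frac{5}{6} \left(-8\right)\right) \sqrt{-5 - 41} = \left(-7 - \frac{20}{3}\right) \sqrt{-46} = - \frac{41 i \sqrt{46}}{3}$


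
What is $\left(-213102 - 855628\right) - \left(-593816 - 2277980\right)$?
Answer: $1803066$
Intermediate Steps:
$\left(-213102 - 855628\right) - \left(-593816 - 2277980\right) = -1068730 - -2871796 = -1068730 + 2871796 = 1803066$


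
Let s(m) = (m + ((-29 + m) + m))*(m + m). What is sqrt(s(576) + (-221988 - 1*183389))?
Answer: sqrt(1551871) ≈ 1245.7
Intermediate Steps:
s(m) = 2*m*(-29 + 3*m) (s(m) = (m + (-29 + 2*m))*(2*m) = (-29 + 3*m)*(2*m) = 2*m*(-29 + 3*m))
sqrt(s(576) + (-221988 - 1*183389)) = sqrt(2*576*(-29 + 3*576) + (-221988 - 1*183389)) = sqrt(2*576*(-29 + 1728) + (-221988 - 183389)) = sqrt(2*576*1699 - 405377) = sqrt(1957248 - 405377) = sqrt(1551871)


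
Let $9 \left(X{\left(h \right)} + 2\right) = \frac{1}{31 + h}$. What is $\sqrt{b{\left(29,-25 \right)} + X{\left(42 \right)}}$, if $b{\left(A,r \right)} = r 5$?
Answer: $\frac{i \sqrt{6090974}}{219} \approx 11.269 i$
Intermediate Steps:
$b{\left(A,r \right)} = 5 r$
$X{\left(h \right)} = -2 + \frac{1}{9 \left(31 + h\right)}$
$\sqrt{b{\left(29,-25 \right)} + X{\left(42 \right)}} = \sqrt{5 \left(-25\right) + \frac{-557 - 756}{9 \left(31 + 42\right)}} = \sqrt{-125 + \frac{-557 - 756}{9 \cdot 73}} = \sqrt{-125 + \frac{1}{9} \cdot \frac{1}{73} \left(-1313\right)} = \sqrt{-125 - \frac{1313}{657}} = \sqrt{- \frac{83438}{657}} = \frac{i \sqrt{6090974}}{219}$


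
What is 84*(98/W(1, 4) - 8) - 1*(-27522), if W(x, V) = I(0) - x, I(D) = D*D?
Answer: 18618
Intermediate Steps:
I(D) = D²
W(x, V) = -x (W(x, V) = 0² - x = 0 - x = -x)
84*(98/W(1, 4) - 8) - 1*(-27522) = 84*(98/((-1*1)) - 8) - 1*(-27522) = 84*(98/(-1) - 8) + 27522 = 84*(98*(-1) - 8) + 27522 = 84*(-98 - 8) + 27522 = 84*(-106) + 27522 = -8904 + 27522 = 18618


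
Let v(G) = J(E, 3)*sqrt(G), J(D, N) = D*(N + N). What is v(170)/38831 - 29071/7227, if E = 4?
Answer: -29071/7227 + 24*sqrt(170)/38831 ≈ -4.0145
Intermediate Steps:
J(D, N) = 2*D*N (J(D, N) = D*(2*N) = 2*D*N)
v(G) = 24*sqrt(G) (v(G) = (2*4*3)*sqrt(G) = 24*sqrt(G))
v(170)/38831 - 29071/7227 = (24*sqrt(170))/38831 - 29071/7227 = (24*sqrt(170))*(1/38831) - 29071*1/7227 = 24*sqrt(170)/38831 - 29071/7227 = -29071/7227 + 24*sqrt(170)/38831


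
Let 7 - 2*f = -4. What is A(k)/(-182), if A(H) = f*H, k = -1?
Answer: 11/364 ≈ 0.030220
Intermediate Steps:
f = 11/2 (f = 7/2 - ½*(-4) = 7/2 + 2 = 11/2 ≈ 5.5000)
A(H) = 11*H/2
A(k)/(-182) = ((11/2)*(-1))/(-182) = -11/2*(-1/182) = 11/364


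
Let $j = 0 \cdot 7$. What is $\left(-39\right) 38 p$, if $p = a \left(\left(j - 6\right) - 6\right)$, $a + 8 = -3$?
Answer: $-195624$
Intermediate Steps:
$a = -11$ ($a = -8 - 3 = -11$)
$j = 0$
$p = 132$ ($p = - 11 \left(\left(0 - 6\right) - 6\right) = - 11 \left(-6 - 6\right) = \left(-11\right) \left(-12\right) = 132$)
$\left(-39\right) 38 p = \left(-39\right) 38 \cdot 132 = \left(-1482\right) 132 = -195624$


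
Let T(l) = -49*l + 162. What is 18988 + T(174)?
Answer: 10624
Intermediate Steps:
T(l) = 162 - 49*l
18988 + T(174) = 18988 + (162 - 49*174) = 18988 + (162 - 8526) = 18988 - 8364 = 10624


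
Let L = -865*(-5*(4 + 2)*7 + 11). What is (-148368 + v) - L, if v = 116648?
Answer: -203855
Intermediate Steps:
L = 172135 (L = -865*(-5*6*7 + 11) = -865*(-30*7 + 11) = -865*(-210 + 11) = -865*(-199) = 172135)
(-148368 + v) - L = (-148368 + 116648) - 1*172135 = -31720 - 172135 = -203855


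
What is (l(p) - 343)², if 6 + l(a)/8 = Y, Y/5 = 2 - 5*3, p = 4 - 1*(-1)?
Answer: 829921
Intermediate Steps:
p = 5 (p = 4 + 1 = 5)
Y = -65 (Y = 5*(2 - 5*3) = 5*(2 - 1*15) = 5*(2 - 15) = 5*(-13) = -65)
l(a) = -568 (l(a) = -48 + 8*(-65) = -48 - 520 = -568)
(l(p) - 343)² = (-568 - 343)² = (-911)² = 829921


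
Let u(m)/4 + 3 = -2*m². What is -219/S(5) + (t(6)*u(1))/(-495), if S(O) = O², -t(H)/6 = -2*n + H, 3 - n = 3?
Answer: -2809/275 ≈ -10.215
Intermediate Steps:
n = 0 (n = 3 - 1*3 = 3 - 3 = 0)
u(m) = -12 - 8*m² (u(m) = -12 + 4*(-2*m²) = -12 - 8*m²)
t(H) = -6*H (t(H) = -6*(-2*0 + H) = -6*(0 + H) = -6*H)
-219/S(5) + (t(6)*u(1))/(-495) = -219/(5²) + ((-6*6)*(-12 - 8*1²))/(-495) = -219/25 - 36*(-12 - 8*1)*(-1/495) = -219*1/25 - 36*(-12 - 8)*(-1/495) = -219/25 - 36*(-20)*(-1/495) = -219/25 + 720*(-1/495) = -219/25 - 16/11 = -2809/275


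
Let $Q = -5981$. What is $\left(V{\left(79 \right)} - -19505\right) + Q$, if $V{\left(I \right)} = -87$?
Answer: $13437$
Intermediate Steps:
$\left(V{\left(79 \right)} - -19505\right) + Q = \left(-87 - -19505\right) - 5981 = \left(-87 + 19505\right) - 5981 = 19418 - 5981 = 13437$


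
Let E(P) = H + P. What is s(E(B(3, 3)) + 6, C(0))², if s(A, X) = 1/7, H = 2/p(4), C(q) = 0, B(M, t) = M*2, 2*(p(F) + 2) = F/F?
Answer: 1/49 ≈ 0.020408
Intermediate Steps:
p(F) = -3/2 (p(F) = -2 + (F/F)/2 = -2 + (½)*1 = -2 + ½ = -3/2)
B(M, t) = 2*M
H = -4/3 (H = 2/(-3/2) = 2*(-⅔) = -4/3 ≈ -1.3333)
E(P) = -4/3 + P
s(A, X) = ⅐
s(E(B(3, 3)) + 6, C(0))² = (⅐)² = 1/49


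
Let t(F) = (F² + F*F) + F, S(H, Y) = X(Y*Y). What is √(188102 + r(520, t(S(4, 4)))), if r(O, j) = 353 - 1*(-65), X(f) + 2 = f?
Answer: 2*√47130 ≈ 434.19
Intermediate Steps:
X(f) = -2 + f
S(H, Y) = -2 + Y² (S(H, Y) = -2 + Y*Y = -2 + Y²)
t(F) = F + 2*F² (t(F) = (F² + F²) + F = 2*F² + F = F + 2*F²)
r(O, j) = 418 (r(O, j) = 353 + 65 = 418)
√(188102 + r(520, t(S(4, 4)))) = √(188102 + 418) = √188520 = 2*√47130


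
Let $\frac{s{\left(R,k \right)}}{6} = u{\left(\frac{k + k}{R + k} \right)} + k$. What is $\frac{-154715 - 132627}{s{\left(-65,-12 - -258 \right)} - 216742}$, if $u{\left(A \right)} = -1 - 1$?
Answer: $\frac{143671}{107639} \approx 1.3347$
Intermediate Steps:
$u{\left(A \right)} = -2$
$s{\left(R,k \right)} = -12 + 6 k$ ($s{\left(R,k \right)} = 6 \left(-2 + k\right) = -12 + 6 k$)
$\frac{-154715 - 132627}{s{\left(-65,-12 - -258 \right)} - 216742} = \frac{-154715 - 132627}{\left(-12 + 6 \left(-12 - -258\right)\right) - 216742} = - \frac{287342}{\left(-12 + 6 \left(-12 + 258\right)\right) - 216742} = - \frac{287342}{\left(-12 + 6 \cdot 246\right) - 216742} = - \frac{287342}{\left(-12 + 1476\right) - 216742} = - \frac{287342}{1464 - 216742} = - \frac{287342}{-215278} = \left(-287342\right) \left(- \frac{1}{215278}\right) = \frac{143671}{107639}$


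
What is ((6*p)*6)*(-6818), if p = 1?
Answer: -245448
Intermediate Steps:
((6*p)*6)*(-6818) = ((6*1)*6)*(-6818) = (6*6)*(-6818) = 36*(-6818) = -245448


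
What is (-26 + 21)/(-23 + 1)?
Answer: 5/22 ≈ 0.22727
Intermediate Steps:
(-26 + 21)/(-23 + 1) = -5/(-22) = -1/22*(-5) = 5/22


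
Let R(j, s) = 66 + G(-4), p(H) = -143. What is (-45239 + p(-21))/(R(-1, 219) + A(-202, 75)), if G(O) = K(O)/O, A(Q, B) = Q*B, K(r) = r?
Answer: 45382/15083 ≈ 3.0088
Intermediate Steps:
A(Q, B) = B*Q
G(O) = 1 (G(O) = O/O = 1)
R(j, s) = 67 (R(j, s) = 66 + 1 = 67)
(-45239 + p(-21))/(R(-1, 219) + A(-202, 75)) = (-45239 - 143)/(67 + 75*(-202)) = -45382/(67 - 15150) = -45382/(-15083) = -45382*(-1/15083) = 45382/15083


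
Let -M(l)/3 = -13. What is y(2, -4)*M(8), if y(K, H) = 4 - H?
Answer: 312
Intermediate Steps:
M(l) = 39 (M(l) = -3*(-13) = 39)
y(2, -4)*M(8) = (4 - 1*(-4))*39 = (4 + 4)*39 = 8*39 = 312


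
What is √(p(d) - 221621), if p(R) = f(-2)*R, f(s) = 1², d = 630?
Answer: I*√220991 ≈ 470.1*I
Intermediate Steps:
f(s) = 1
p(R) = R (p(R) = 1*R = R)
√(p(d) - 221621) = √(630 - 221621) = √(-220991) = I*√220991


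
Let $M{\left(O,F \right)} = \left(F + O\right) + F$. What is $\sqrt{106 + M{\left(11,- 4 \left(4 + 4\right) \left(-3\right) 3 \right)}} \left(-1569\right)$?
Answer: $- 4707 \sqrt{77} \approx -41304.0$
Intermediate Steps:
$M{\left(O,F \right)} = O + 2 F$
$\sqrt{106 + M{\left(11,- 4 \left(4 + 4\right) \left(-3\right) 3 \right)}} \left(-1569\right) = \sqrt{106 + \left(11 + 2 - 4 \left(4 + 4\right) \left(-3\right) 3\right)} \left(-1569\right) = \sqrt{106 + \left(11 + 2 - 4 \cdot 8 \left(-3\right) 3\right)} \left(-1569\right) = \sqrt{106 + \left(11 + 2 \left(-4\right) \left(-24\right) 3\right)} \left(-1569\right) = \sqrt{106 + \left(11 + 2 \cdot 96 \cdot 3\right)} \left(-1569\right) = \sqrt{106 + \left(11 + 2 \cdot 288\right)} \left(-1569\right) = \sqrt{106 + \left(11 + 576\right)} \left(-1569\right) = \sqrt{106 + 587} \left(-1569\right) = \sqrt{693} \left(-1569\right) = 3 \sqrt{77} \left(-1569\right) = - 4707 \sqrt{77}$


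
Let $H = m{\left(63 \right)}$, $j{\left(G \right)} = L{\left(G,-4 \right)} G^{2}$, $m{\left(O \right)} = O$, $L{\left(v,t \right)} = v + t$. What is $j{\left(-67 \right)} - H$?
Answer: $-318782$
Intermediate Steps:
$L{\left(v,t \right)} = t + v$
$j{\left(G \right)} = G^{2} \left(-4 + G\right)$ ($j{\left(G \right)} = \left(-4 + G\right) G^{2} = G^{2} \left(-4 + G\right)$)
$H = 63$
$j{\left(-67 \right)} - H = \left(-67\right)^{2} \left(-4 - 67\right) - 63 = 4489 \left(-71\right) - 63 = -318719 - 63 = -318782$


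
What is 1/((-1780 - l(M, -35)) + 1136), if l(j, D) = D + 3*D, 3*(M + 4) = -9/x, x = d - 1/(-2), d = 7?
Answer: -1/504 ≈ -0.0019841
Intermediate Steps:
x = 15/2 (x = 7 - 1/(-2) = 7 - 1*(-½) = 7 + ½ = 15/2 ≈ 7.5000)
M = -22/5 (M = -4 + (-9/15/2)/3 = -4 + (-9*2/15)/3 = -4 + (⅓)*(-6/5) = -4 - ⅖ = -22/5 ≈ -4.4000)
l(j, D) = 4*D
1/((-1780 - l(M, -35)) + 1136) = 1/((-1780 - 4*(-35)) + 1136) = 1/((-1780 - 1*(-140)) + 1136) = 1/((-1780 + 140) + 1136) = 1/(-1640 + 1136) = 1/(-504) = -1/504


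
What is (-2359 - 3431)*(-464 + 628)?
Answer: -949560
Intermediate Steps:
(-2359 - 3431)*(-464 + 628) = -5790*164 = -949560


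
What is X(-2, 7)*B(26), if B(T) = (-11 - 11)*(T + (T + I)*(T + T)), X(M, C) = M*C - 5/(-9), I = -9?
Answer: 2422420/9 ≈ 2.6916e+5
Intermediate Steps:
X(M, C) = 5/9 + C*M (X(M, C) = C*M - 5*(-1/9) = C*M + 5/9 = 5/9 + C*M)
B(T) = -22*T - 44*T*(-9 + T) (B(T) = (-11 - 11)*(T + (T - 9)*(T + T)) = -22*(T + (-9 + T)*(2*T)) = -22*(T + 2*T*(-9 + T)) = -22*T - 44*T*(-9 + T))
X(-2, 7)*B(26) = (5/9 + 7*(-2))*(22*26*(17 - 2*26)) = (5/9 - 14)*(22*26*(17 - 52)) = -2662*26*(-35)/9 = -121/9*(-20020) = 2422420/9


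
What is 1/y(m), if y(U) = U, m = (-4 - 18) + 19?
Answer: -⅓ ≈ -0.33333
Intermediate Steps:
m = -3 (m = -22 + 19 = -3)
1/y(m) = 1/(-3) = -⅓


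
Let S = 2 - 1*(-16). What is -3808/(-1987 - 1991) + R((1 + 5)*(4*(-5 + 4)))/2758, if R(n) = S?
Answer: 155501/161343 ≈ 0.96379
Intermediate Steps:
S = 18 (S = 2 + 16 = 18)
R(n) = 18
-3808/(-1987 - 1991) + R((1 + 5)*(4*(-5 + 4)))/2758 = -3808/(-1987 - 1991) + 18/2758 = -3808/(-3978) + 18*(1/2758) = -3808*(-1/3978) + 9/1379 = 112/117 + 9/1379 = 155501/161343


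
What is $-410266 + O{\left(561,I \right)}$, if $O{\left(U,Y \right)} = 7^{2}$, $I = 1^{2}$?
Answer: $-410217$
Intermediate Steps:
$I = 1$
$O{\left(U,Y \right)} = 49$
$-410266 + O{\left(561,I \right)} = -410266 + 49 = -410217$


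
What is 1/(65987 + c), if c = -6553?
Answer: 1/59434 ≈ 1.6825e-5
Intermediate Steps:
1/(65987 + c) = 1/(65987 - 6553) = 1/59434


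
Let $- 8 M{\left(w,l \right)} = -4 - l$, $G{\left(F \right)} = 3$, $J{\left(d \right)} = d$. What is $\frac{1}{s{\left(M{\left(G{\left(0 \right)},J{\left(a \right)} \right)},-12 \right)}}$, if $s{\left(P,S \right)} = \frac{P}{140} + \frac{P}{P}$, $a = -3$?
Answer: $\frac{1120}{1121} \approx 0.99911$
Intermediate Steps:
$M{\left(w,l \right)} = \frac{1}{2} + \frac{l}{8}$ ($M{\left(w,l \right)} = - \frac{-4 - l}{8} = \frac{1}{2} + \frac{l}{8}$)
$s{\left(P,S \right)} = 1 + \frac{P}{140}$ ($s{\left(P,S \right)} = P \frac{1}{140} + 1 = \frac{P}{140} + 1 = 1 + \frac{P}{140}$)
$\frac{1}{s{\left(M{\left(G{\left(0 \right)},J{\left(a \right)} \right)},-12 \right)}} = \frac{1}{1 + \frac{\frac{1}{2} + \frac{1}{8} \left(-3\right)}{140}} = \frac{1}{1 + \frac{\frac{1}{2} - \frac{3}{8}}{140}} = \frac{1}{1 + \frac{1}{140} \cdot \frac{1}{8}} = \frac{1}{1 + \frac{1}{1120}} = \frac{1}{\frac{1121}{1120}} = \frac{1120}{1121}$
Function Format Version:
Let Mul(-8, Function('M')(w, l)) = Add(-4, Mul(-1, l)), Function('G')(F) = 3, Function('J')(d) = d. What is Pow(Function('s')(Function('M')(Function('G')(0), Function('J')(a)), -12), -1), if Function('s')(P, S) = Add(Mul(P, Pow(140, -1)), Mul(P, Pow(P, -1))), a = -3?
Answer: Rational(1120, 1121) ≈ 0.99911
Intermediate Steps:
Function('M')(w, l) = Add(Rational(1, 2), Mul(Rational(1, 8), l)) (Function('M')(w, l) = Mul(Rational(-1, 8), Add(-4, Mul(-1, l))) = Add(Rational(1, 2), Mul(Rational(1, 8), l)))
Function('s')(P, S) = Add(1, Mul(Rational(1, 140), P)) (Function('s')(P, S) = Add(Mul(P, Rational(1, 140)), 1) = Add(Mul(Rational(1, 140), P), 1) = Add(1, Mul(Rational(1, 140), P)))
Pow(Function('s')(Function('M')(Function('G')(0), Function('J')(a)), -12), -1) = Pow(Add(1, Mul(Rational(1, 140), Add(Rational(1, 2), Mul(Rational(1, 8), -3)))), -1) = Pow(Add(1, Mul(Rational(1, 140), Add(Rational(1, 2), Rational(-3, 8)))), -1) = Pow(Add(1, Mul(Rational(1, 140), Rational(1, 8))), -1) = Pow(Add(1, Rational(1, 1120)), -1) = Pow(Rational(1121, 1120), -1) = Rational(1120, 1121)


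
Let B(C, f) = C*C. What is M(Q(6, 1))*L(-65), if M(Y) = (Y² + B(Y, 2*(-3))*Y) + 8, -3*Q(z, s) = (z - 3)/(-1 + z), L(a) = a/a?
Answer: 1004/125 ≈ 8.0320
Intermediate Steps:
L(a) = 1
B(C, f) = C²
Q(z, s) = -(-3 + z)/(3*(-1 + z)) (Q(z, s) = -(z - 3)/(3*(-1 + z)) = -(-3 + z)/(3*(-1 + z)))
M(Y) = 8 + Y² + Y³ (M(Y) = (Y² + Y²*Y) + 8 = (Y² + Y³) + 8 = 8 + Y² + Y³)
M(Q(6, 1))*L(-65) = (8 + ((3 - 1*6)/(3*(-1 + 6)))² + ((3 - 1*6)/(3*(-1 + 6)))³)*1 = (8 + ((⅓)*(3 - 6)/5)² + ((⅓)*(3 - 6)/5)³)*1 = (8 + ((⅓)*(⅕)*(-3))² + ((⅓)*(⅕)*(-3))³)*1 = (8 + (-⅕)² + (-⅕)³)*1 = (8 + 1/25 - 1/125)*1 = (1004/125)*1 = 1004/125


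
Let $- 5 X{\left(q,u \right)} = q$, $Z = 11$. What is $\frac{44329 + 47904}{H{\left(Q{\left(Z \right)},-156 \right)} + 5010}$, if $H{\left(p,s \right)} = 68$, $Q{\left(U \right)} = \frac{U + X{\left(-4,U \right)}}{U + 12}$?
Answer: $\frac{92233}{5078} \approx 18.163$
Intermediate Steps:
$X{\left(q,u \right)} = - \frac{q}{5}$
$Q{\left(U \right)} = \frac{\frac{4}{5} + U}{12 + U}$ ($Q{\left(U \right)} = \frac{U - - \frac{4}{5}}{U + 12} = \frac{U + \frac{4}{5}}{12 + U} = \frac{\frac{4}{5} + U}{12 + U}$)
$\frac{44329 + 47904}{H{\left(Q{\left(Z \right)},-156 \right)} + 5010} = \frac{44329 + 47904}{68 + 5010} = \frac{92233}{5078}$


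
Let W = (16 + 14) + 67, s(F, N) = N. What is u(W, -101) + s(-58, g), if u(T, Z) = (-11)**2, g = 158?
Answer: 279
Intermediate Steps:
W = 97 (W = 30 + 67 = 97)
u(T, Z) = 121
u(W, -101) + s(-58, g) = 121 + 158 = 279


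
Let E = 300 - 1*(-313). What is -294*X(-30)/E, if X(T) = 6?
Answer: -1764/613 ≈ -2.8777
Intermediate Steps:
E = 613 (E = 300 + 313 = 613)
-294*X(-30)/E = -294/(613/6) = -294/(613*(⅙)) = -294/613/6 = -294*6/613 = -1764/613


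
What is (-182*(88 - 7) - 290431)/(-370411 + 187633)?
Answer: 305173/182778 ≈ 1.6696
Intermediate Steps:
(-182*(88 - 7) - 290431)/(-370411 + 187633) = (-182*81 - 290431)/(-182778) = (-14742 - 290431)*(-1/182778) = -305173*(-1/182778) = 305173/182778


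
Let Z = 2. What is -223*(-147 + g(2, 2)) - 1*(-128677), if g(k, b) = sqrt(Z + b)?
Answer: 161012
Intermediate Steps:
g(k, b) = sqrt(2 + b)
-223*(-147 + g(2, 2)) - 1*(-128677) = -223*(-147 + sqrt(2 + 2)) - 1*(-128677) = -223*(-147 + sqrt(4)) + 128677 = -223*(-147 + 2) + 128677 = -223*(-145) + 128677 = 32335 + 128677 = 161012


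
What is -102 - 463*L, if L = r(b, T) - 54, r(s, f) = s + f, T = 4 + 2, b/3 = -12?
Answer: 38790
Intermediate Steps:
b = -36 (b = 3*(-12) = -36)
T = 6
r(s, f) = f + s
L = -84 (L = (6 - 36) - 54 = -30 - 54 = -84)
-102 - 463*L = -102 - 463*(-84) = -102 + 38892 = 38790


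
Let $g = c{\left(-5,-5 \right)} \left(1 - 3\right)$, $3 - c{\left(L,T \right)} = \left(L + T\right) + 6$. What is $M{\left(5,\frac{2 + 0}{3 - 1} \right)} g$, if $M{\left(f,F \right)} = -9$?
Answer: $126$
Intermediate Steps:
$c{\left(L,T \right)} = -3 - L - T$ ($c{\left(L,T \right)} = 3 - \left(\left(L + T\right) + 6\right) = 3 - \left(6 + L + T\right) = -3 - L - T$)
$g = -14$ ($g = \left(-3 - -5 - -5\right) \left(1 - 3\right) = \left(-3 + 5 + 5\right) \left(-2\right) = 7 \left(-2\right) = -14$)
$M{\left(5,\frac{2 + 0}{3 - 1} \right)} g = \left(-9\right) \left(-14\right) = 126$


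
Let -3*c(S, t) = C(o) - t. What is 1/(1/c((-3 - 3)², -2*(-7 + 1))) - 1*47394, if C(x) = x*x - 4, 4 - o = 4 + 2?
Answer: -47390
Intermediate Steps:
o = -2 (o = 4 - (4 + 2) = 4 - 1*6 = 4 - 6 = -2)
C(x) = -4 + x² (C(x) = x² - 4 = -4 + x²)
c(S, t) = t/3 (c(S, t) = -((-4 + (-2)²) - t)/3 = -((-4 + 4) - t)/3 = -(0 - t)/3 = -(-1)*t/3 = t/3)
1/(1/c((-3 - 3)², -2*(-7 + 1))) - 1*47394 = 1/(1/((-2*(-7 + 1))/3)) - 1*47394 = 1/(1/((-2*(-6))/3)) - 47394 = 1/(1/((⅓)*12)) - 47394 = 1/(1/4) - 47394 = 1/(¼) - 47394 = 4 - 47394 = -47390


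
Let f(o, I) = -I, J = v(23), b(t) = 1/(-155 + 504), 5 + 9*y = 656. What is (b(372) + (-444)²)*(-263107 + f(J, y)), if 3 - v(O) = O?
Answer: -54320581535170/1047 ≈ -5.1882e+10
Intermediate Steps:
y = 217/3 (y = -5/9 + (⅑)*656 = -5/9 + 656/9 = 217/3 ≈ 72.333)
v(O) = 3 - O
b(t) = 1/349
J = -20 (J = 3 - 1*23 = 3 - 23 = -20)
(b(372) + (-444)²)*(-263107 + f(J, y)) = (1/349 + (-444)²)*(-263107 - 1*217/3) = (1/349 + 197136)*(-263107 - 217/3) = (68800465/349)*(-789538/3) = -54320581535170/1047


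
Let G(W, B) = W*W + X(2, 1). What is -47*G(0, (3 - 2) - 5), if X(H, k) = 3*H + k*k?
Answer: -329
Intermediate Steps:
X(H, k) = k² + 3*H (X(H, k) = 3*H + k² = k² + 3*H)
G(W, B) = 7 + W² (G(W, B) = W*W + (1² + 3*2) = W² + (1 + 6) = W² + 7 = 7 + W²)
-47*G(0, (3 - 2) - 5) = -47*(7 + 0²) = -47*(7 + 0) = -47*7 = -329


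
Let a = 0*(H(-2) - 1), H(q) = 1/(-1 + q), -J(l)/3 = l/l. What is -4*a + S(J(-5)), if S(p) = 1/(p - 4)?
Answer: -⅐ ≈ -0.14286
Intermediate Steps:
J(l) = -3 (J(l) = -3*l/l = -3*1 = -3)
S(p) = 1/(-4 + p)
a = 0 (a = 0*(1/(-1 - 2) - 1) = 0*(1/(-3) - 1) = 0*(-⅓ - 1) = 0*(-4/3) = 0)
-4*a + S(J(-5)) = -4*0 + 1/(-4 - 3) = 0 + 1/(-7) = 0 - ⅐ = -⅐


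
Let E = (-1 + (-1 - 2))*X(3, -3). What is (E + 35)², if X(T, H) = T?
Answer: 529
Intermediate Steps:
E = -12 (E = (-1 + (-1 - 2))*3 = (-1 - 3)*3 = -4*3 = -12)
(E + 35)² = (-12 + 35)² = 23² = 529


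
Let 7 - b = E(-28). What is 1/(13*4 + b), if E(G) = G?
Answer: 1/87 ≈ 0.011494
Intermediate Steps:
b = 35 (b = 7 - 1*(-28) = 7 + 28 = 35)
1/(13*4 + b) = 1/(13*4 + 35) = 1/(52 + 35) = 1/87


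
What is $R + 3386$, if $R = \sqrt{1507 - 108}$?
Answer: $3386 + \sqrt{1399} \approx 3423.4$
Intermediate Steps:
$R = \sqrt{1399} \approx 37.403$
$R + 3386 = \sqrt{1399} + 3386 = 3386 + \sqrt{1399}$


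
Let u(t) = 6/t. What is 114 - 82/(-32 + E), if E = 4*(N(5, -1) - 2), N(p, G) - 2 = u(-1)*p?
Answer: 8705/76 ≈ 114.54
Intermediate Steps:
N(p, G) = 2 - 6*p (N(p, G) = 2 + (6/(-1))*p = 2 + (6*(-1))*p = 2 - 6*p)
E = -120 (E = 4*((2 - 6*5) - 2) = 4*((2 - 30) - 2) = 4*(-28 - 2) = 4*(-30) = -120)
114 - 82/(-32 + E) = 114 - 82/(-32 - 120) = 114 - 82/(-152) = 114 - 1/152*(-82) = 114 + 41/76 = 8705/76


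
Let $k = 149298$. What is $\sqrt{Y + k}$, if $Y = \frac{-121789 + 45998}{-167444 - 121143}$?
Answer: $\frac{\sqrt{12433926073135879}}{288587} \approx 386.39$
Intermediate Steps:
$Y = \frac{75791}{288587}$ ($Y = - \frac{75791}{-288587} = \left(-75791\right) \left(- \frac{1}{288587}\right) = \frac{75791}{288587} \approx 0.26263$)
$\sqrt{Y + k} = \sqrt{\frac{75791}{288587} + 149298} = \sqrt{\frac{43085537717}{288587}} = \frac{\sqrt{12433926073135879}}{288587}$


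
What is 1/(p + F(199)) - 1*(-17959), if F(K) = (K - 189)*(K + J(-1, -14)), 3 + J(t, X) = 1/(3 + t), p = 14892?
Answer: 302734864/16857 ≈ 17959.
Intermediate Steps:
J(t, X) = -3 + 1/(3 + t)
F(K) = (-189 + K)*(-5/2 + K) (F(K) = (K - 189)*(K + (-8 - 3*(-1))/(3 - 1)) = (-189 + K)*(K + (-8 + 3)/2) = (-189 + K)*(K + (½)*(-5)) = (-189 + K)*(K - 5/2) = (-189 + K)*(-5/2 + K))
1/(p + F(199)) - 1*(-17959) = 1/(14892 + (945/2 + 199² - 383/2*199)) - 1*(-17959) = 1/(14892 + (945/2 + 39601 - 76217/2)) + 17959 = 1/(14892 + 1965) + 17959 = 1/16857 + 17959 = 302734864/16857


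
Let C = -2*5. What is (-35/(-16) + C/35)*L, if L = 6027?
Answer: 183393/16 ≈ 11462.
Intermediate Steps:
C = -10
(-35/(-16) + C/35)*L = (-35/(-16) - 10/35)*6027 = (-35*(-1/16) - 10*1/35)*6027 = (35/16 - 2/7)*6027 = (213/112)*6027 = 183393/16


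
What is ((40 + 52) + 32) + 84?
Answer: 208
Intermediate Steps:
((40 + 52) + 32) + 84 = (92 + 32) + 84 = 124 + 84 = 208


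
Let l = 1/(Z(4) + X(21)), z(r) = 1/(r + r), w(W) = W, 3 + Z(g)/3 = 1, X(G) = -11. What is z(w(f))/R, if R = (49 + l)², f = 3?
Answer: 289/4153344 ≈ 6.9582e-5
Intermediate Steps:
Z(g) = -6 (Z(g) = -9 + 3*1 = -9 + 3 = -6)
z(r) = 1/(2*r)
l = -1/17 (l = 1/(-6 - 11) = 1/(-17) = -1/17 ≈ -0.058824)
R = 692224/289 (R = (49 - 1/17)² = (832/17)² = 692224/289 ≈ 2395.2)
z(w(f))/R = ((½)/3)/(692224/289) = ((½)*(⅓))*(289/692224) = (⅙)*(289/692224) = 289/4153344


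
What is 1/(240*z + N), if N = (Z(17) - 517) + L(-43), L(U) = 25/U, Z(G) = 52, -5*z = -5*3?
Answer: 43/10940 ≈ 0.0039305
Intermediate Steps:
z = 3 (z = -(-1)*3 = -⅕*(-15) = 3)
N = -20020/43 (N = (52 - 517) + 25/(-43) = -465 + 25*(-1/43) = -465 - 25/43 = -20020/43 ≈ -465.58)
1/(240*z + N) = 1/(240*3 - 20020/43) = 1/(720 - 20020/43) = 1/(10940/43) = 43/10940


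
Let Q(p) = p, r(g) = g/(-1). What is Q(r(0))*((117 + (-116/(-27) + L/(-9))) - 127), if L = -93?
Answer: 0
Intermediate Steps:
r(g) = -g (r(g) = g*(-1) = -g)
Q(r(0))*((117 + (-116/(-27) + L/(-9))) - 127) = (-1*0)*((117 + (-116/(-27) - 93/(-9))) - 127) = 0*((117 + (-116*(-1/27) - 93*(-1/9))) - 127) = 0*((117 + (116/27 + 31/3)) - 127) = 0*((117 + 395/27) - 127) = 0*(3554/27 - 127) = 0*(125/27) = 0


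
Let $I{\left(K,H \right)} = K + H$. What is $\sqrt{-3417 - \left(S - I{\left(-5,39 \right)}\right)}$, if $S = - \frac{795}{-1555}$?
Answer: $\frac{4 i \sqrt{20453537}}{311} \approx 58.168 i$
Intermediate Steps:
$I{\left(K,H \right)} = H + K$
$S = \frac{159}{311}$ ($S = \left(-795\right) \left(- \frac{1}{1555}\right) = \frac{159}{311} \approx 0.51125$)
$\sqrt{-3417 - \left(S - I{\left(-5,39 \right)}\right)} = \sqrt{-3417 + \left(\left(39 - 5\right) - \frac{159}{311}\right)} = \sqrt{-3417 + \left(34 - \frac{159}{311}\right)} = \sqrt{-3417 + \frac{10415}{311}} = \sqrt{- \frac{1052272}{311}} = \frac{4 i \sqrt{20453537}}{311}$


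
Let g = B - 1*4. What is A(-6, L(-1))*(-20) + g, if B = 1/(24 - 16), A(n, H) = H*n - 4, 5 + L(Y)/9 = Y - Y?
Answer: -42591/8 ≈ -5323.9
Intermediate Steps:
L(Y) = -45 (L(Y) = -45 + 9*(Y - Y) = -45 + 9*0 = -45 + 0 = -45)
A(n, H) = -4 + H*n
B = ⅛ (B = 1/8 = ⅛ ≈ 0.12500)
g = -31/8 (g = ⅛ - 1*4 = ⅛ - 4 = -31/8 ≈ -3.8750)
A(-6, L(-1))*(-20) + g = (-4 - 45*(-6))*(-20) - 31/8 = (-4 + 270)*(-20) - 31/8 = 266*(-20) - 31/8 = -5320 - 31/8 = -42591/8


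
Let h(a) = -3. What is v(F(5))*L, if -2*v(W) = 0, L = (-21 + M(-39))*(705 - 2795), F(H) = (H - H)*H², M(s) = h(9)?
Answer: 0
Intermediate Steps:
M(s) = -3
F(H) = 0 (F(H) = 0*H² = 0)
L = 50160 (L = (-21 - 3)*(705 - 2795) = -24*(-2090) = 50160)
v(W) = 0 (v(W) = -½*0 = 0)
v(F(5))*L = 0*50160 = 0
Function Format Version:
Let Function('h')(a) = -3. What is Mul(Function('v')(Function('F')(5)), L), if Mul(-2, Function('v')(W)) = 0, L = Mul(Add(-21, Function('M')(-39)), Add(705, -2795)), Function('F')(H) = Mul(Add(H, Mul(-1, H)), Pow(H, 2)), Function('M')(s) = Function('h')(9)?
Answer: 0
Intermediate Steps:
Function('M')(s) = -3
Function('F')(H) = 0 (Function('F')(H) = Mul(0, Pow(H, 2)) = 0)
L = 50160 (L = Mul(Add(-21, -3), Add(705, -2795)) = Mul(-24, -2090) = 50160)
Function('v')(W) = 0 (Function('v')(W) = Mul(Rational(-1, 2), 0) = 0)
Mul(Function('v')(Function('F')(5)), L) = Mul(0, 50160) = 0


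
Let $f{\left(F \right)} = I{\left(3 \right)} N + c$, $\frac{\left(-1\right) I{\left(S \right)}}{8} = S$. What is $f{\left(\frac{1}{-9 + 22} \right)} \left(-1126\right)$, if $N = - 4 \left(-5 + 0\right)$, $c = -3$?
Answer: $543858$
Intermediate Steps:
$N = 20$ ($N = \left(-4\right) \left(-5\right) = 20$)
$I{\left(S \right)} = - 8 S$
$f{\left(F \right)} = -483$ ($f{\left(F \right)} = \left(-8\right) 3 \cdot 20 - 3 = \left(-24\right) 20 - 3 = -480 - 3 = -483$)
$f{\left(\frac{1}{-9 + 22} \right)} \left(-1126\right) = \left(-483\right) \left(-1126\right) = 543858$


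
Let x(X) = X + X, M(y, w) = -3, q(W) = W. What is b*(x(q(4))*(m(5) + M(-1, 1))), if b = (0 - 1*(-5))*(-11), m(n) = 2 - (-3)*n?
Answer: -6160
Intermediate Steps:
x(X) = 2*X
m(n) = 2 + 3*n
b = -55 (b = (0 + 5)*(-11) = 5*(-11) = -55)
b*(x(q(4))*(m(5) + M(-1, 1))) = -55*2*4*((2 + 3*5) - 3) = -440*((2 + 15) - 3) = -440*(17 - 3) = -440*14 = -55*112 = -6160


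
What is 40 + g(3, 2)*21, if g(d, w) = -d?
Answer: -23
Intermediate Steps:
40 + g(3, 2)*21 = 40 - 1*3*21 = 40 - 3*21 = 40 - 63 = -23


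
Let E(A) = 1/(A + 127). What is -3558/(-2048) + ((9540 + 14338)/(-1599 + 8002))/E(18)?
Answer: 3556796377/6556672 ≈ 542.47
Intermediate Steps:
E(A) = 1/(127 + A)
-3558/(-2048) + ((9540 + 14338)/(-1599 + 8002))/E(18) = -3558/(-2048) + ((9540 + 14338)/(-1599 + 8002))/(1/(127 + 18)) = -3558*(-1/2048) + (23878/6403)/(1/145) = 1779/1024 + (23878*(1/6403))/(1/145) = 1779/1024 + (23878/6403)*145 = 1779/1024 + 3462310/6403 = 3556796377/6556672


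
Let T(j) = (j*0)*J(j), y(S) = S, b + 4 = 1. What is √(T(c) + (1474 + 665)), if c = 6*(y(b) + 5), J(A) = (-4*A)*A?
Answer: √2139 ≈ 46.249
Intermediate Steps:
b = -3 (b = -4 + 1 = -3)
J(A) = -4*A²
c = 12 (c = 6*(-3 + 5) = 6*2 = 12)
T(j) = 0 (T(j) = (j*0)*(-4*j²) = 0*(-4*j²) = 0)
√(T(c) + (1474 + 665)) = √(0 + (1474 + 665)) = √(0 + 2139) = √2139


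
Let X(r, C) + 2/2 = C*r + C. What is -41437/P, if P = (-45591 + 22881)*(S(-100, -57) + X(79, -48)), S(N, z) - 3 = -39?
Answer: -41437/88046670 ≈ -0.00047063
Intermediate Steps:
X(r, C) = -1 + C + C*r (X(r, C) = -1 + (C*r + C) = -1 + (C + C*r) = -1 + C + C*r)
S(N, z) = -36 (S(N, z) = 3 - 39 = -36)
P = 88046670 (P = (-45591 + 22881)*(-36 + (-1 - 48 - 48*79)) = -22710*(-36 + (-1 - 48 - 3792)) = -22710*(-36 - 3841) = -22710*(-3877) = 88046670)
-41437/P = -41437/88046670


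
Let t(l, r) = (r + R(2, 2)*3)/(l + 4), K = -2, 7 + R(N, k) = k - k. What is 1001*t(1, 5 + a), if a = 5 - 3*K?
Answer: -1001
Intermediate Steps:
R(N, k) = -7 (R(N, k) = -7 + (k - k) = -7 + 0 = -7)
a = 11 (a = 5 - 3*(-2) = 5 + 6 = 11)
t(l, r) = (-21 + r)/(4 + l) (t(l, r) = (r - 7*3)/(l + 4) = (r - 21)/(4 + l) = (-21 + r)/(4 + l))
1001*t(1, 5 + a) = 1001*((-21 + (5 + 11))/(4 + 1)) = 1001*((-21 + 16)/5) = 1001*((⅕)*(-5)) = 1001*(-1) = -1001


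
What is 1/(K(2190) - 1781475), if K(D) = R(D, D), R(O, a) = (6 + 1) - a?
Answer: -1/1783658 ≈ -5.6065e-7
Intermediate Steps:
R(O, a) = 7 - a
K(D) = 7 - D
1/(K(2190) - 1781475) = 1/((7 - 1*2190) - 1781475) = 1/((7 - 2190) - 1781475) = 1/(-2183 - 1781475) = 1/(-1783658) = -1/1783658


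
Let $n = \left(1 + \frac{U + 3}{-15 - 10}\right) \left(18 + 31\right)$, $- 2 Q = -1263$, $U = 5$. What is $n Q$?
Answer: $\frac{1052079}{50} \approx 21042.0$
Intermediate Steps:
$Q = \frac{1263}{2}$ ($Q = \left(- \frac{1}{2}\right) \left(-1263\right) = \frac{1263}{2} \approx 631.5$)
$n = \frac{833}{25}$ ($n = \left(1 + \frac{5 + 3}{-15 - 10}\right) \left(18 + 31\right) = \left(1 + \frac{8}{-25}\right) 49 = \left(1 + 8 \left(- \frac{1}{25}\right)\right) 49 = \left(1 - \frac{8}{25}\right) 49 = \frac{17}{25} \cdot 49 = \frac{833}{25} \approx 33.32$)
$n Q = \frac{833}{25} \cdot \frac{1263}{2} = \frac{1052079}{50}$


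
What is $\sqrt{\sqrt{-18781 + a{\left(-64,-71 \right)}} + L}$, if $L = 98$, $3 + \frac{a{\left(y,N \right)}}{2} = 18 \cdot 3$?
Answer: $\sqrt{98 + i \sqrt{18679}} \approx 11.536 + 5.9235 i$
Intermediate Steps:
$a{\left(y,N \right)} = 102$ ($a{\left(y,N \right)} = -6 + 2 \cdot 18 \cdot 3 = -6 + 2 \cdot 54 = -6 + 108 = 102$)
$\sqrt{\sqrt{-18781 + a{\left(-64,-71 \right)}} + L} = \sqrt{\sqrt{-18781 + 102} + 98} = \sqrt{\sqrt{-18679} + 98} = \sqrt{i \sqrt{18679} + 98} = \sqrt{98 + i \sqrt{18679}}$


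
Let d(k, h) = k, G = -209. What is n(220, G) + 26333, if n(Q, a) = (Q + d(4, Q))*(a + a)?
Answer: -67299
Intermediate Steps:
n(Q, a) = 2*a*(4 + Q) (n(Q, a) = (Q + 4)*(a + a) = (4 + Q)*(2*a) = 2*a*(4 + Q))
n(220, G) + 26333 = 2*(-209)*(4 + 220) + 26333 = 2*(-209)*224 + 26333 = -93632 + 26333 = -67299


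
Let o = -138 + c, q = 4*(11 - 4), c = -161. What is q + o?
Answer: -271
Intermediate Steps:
q = 28 (q = 4*7 = 28)
o = -299 (o = -138 - 161 = -299)
q + o = 28 - 299 = -271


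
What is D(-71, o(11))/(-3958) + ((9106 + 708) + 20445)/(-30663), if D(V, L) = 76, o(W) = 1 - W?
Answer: -61047755/60682077 ≈ -1.0060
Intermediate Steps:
D(-71, o(11))/(-3958) + ((9106 + 708) + 20445)/(-30663) = 76/(-3958) + ((9106 + 708) + 20445)/(-30663) = 76*(-1/3958) + (9814 + 20445)*(-1/30663) = -38/1979 + 30259*(-1/30663) = -38/1979 - 30259/30663 = -61047755/60682077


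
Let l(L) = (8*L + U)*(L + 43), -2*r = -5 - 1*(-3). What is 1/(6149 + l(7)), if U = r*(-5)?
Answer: 1/8699 ≈ 0.00011496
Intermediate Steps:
r = 1 (r = -(-5 - 1*(-3))/2 = -(-5 + 3)/2 = -½*(-2) = 1)
U = -5 (U = 1*(-5) = -5)
l(L) = (-5 + 8*L)*(43 + L) (l(L) = (8*L - 5)*(L + 43) = (-5 + 8*L)*(43 + L))
1/(6149 + l(7)) = 1/(6149 + (-215 + 8*7² + 339*7)) = 1/(6149 + (-215 + 8*49 + 2373)) = 1/(6149 + (-215 + 392 + 2373)) = 1/(6149 + 2550) = 1/8699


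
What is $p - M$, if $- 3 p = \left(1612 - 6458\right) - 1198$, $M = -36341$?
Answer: $\frac{115067}{3} \approx 38356.0$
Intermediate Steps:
$p = \frac{6044}{3}$ ($p = - \frac{\left(1612 - 6458\right) - 1198}{3} = - \frac{-4846 - 1198}{3} = \left(- \frac{1}{3}\right) \left(-6044\right) = \frac{6044}{3} \approx 2014.7$)
$p - M = \frac{6044}{3} - -36341 = \frac{6044}{3} + 36341 = \frac{115067}{3}$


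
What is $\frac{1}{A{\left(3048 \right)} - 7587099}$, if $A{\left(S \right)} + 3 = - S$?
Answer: $- \frac{1}{7590150} \approx -1.3175 \cdot 10^{-7}$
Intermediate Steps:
$A{\left(S \right)} = -3 - S$
$\frac{1}{A{\left(3048 \right)} - 7587099} = \frac{1}{\left(-3 - 3048\right) - 7587099} = \frac{1}{-3051 - 7587099} = \frac{1}{-7590150} = - \frac{1}{7590150}$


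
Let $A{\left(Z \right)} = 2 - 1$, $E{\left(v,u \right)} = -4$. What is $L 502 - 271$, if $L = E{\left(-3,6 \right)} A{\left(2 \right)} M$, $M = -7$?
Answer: $13785$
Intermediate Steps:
$A{\left(Z \right)} = 1$ ($A{\left(Z \right)} = 2 - 1 = 1$)
$L = 28$ ($L = \left(-4\right) 1 \left(-7\right) = \left(-4\right) \left(-7\right) = 28$)
$L 502 - 271 = 28 \cdot 502 - 271 = 14056 - 271 = 13785$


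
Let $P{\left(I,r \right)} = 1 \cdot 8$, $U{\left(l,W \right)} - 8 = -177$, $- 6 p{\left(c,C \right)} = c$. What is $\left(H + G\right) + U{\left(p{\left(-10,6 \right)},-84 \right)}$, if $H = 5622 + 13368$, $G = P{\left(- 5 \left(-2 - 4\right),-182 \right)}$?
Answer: $18829$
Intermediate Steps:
$p{\left(c,C \right)} = - \frac{c}{6}$
$U{\left(l,W \right)} = -169$ ($U{\left(l,W \right)} = 8 - 177 = -169$)
$P{\left(I,r \right)} = 8$
$G = 8$
$H = 18990$
$\left(H + G\right) + U{\left(p{\left(-10,6 \right)},-84 \right)} = \left(18990 + 8\right) - 169 = 18998 - 169 = 18829$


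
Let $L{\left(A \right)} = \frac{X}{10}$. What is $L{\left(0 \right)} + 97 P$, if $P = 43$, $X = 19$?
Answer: $\frac{41729}{10} \approx 4172.9$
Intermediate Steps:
$L{\left(A \right)} = \frac{19}{10}$
$L{\left(0 \right)} + 97 P = \frac{19}{10} + 97 \cdot 43 = \frac{19}{10} + 4171 = \frac{41729}{10}$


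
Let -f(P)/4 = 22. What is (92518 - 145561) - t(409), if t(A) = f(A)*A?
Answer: -17051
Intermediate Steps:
f(P) = -88 (f(P) = -4*22 = -88)
t(A) = -88*A
(92518 - 145561) - t(409) = (92518 - 145561) - (-88)*409 = -53043 - 1*(-35992) = -53043 + 35992 = -17051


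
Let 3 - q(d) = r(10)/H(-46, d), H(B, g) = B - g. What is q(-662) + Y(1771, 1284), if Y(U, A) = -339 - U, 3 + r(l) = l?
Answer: -185417/88 ≈ -2107.0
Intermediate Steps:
r(l) = -3 + l
q(d) = 3 - 7/(-46 - d) (q(d) = 3 - (-3 + 10)/(-46 - d) = 3 - 7/(-46 - d))
q(-662) + Y(1771, 1284) = (145 + 3*(-662))/(46 - 662) + (-339 - 1*1771) = (145 - 1986)/(-616) + (-339 - 1771) = -1/616*(-1841) - 2110 = 263/88 - 2110 = -185417/88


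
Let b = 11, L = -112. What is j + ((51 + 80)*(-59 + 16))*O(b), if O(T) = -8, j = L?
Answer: 44952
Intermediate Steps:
j = -112
j + ((51 + 80)*(-59 + 16))*O(b) = -112 + ((51 + 80)*(-59 + 16))*(-8) = -112 + (131*(-43))*(-8) = -112 - 5633*(-8) = -112 + 45064 = 44952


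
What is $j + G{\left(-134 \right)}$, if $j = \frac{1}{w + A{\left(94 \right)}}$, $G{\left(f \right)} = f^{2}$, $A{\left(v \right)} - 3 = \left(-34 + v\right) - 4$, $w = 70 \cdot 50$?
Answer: $\frac{63905405}{3559} \approx 17956.0$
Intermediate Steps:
$w = 3500$
$A{\left(v \right)} = -35 + v$ ($A{\left(v \right)} = 3 + \left(\left(-34 + v\right) - 4\right) = 3 + \left(-38 + v\right) = -35 + v$)
$j = \frac{1}{3559}$ ($j = \frac{1}{3500 + \left(-35 + 94\right)} = \frac{1}{3500 + 59} = \frac{1}{3559} \approx 0.00028098$)
$j + G{\left(-134 \right)} = \frac{1}{3559} + \left(-134\right)^{2} = \frac{1}{3559} + 17956 = \frac{63905405}{3559}$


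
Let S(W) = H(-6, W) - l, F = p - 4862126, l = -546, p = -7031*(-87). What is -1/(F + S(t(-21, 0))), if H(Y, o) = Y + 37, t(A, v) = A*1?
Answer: 1/4249852 ≈ 2.3530e-7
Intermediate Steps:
t(A, v) = A
H(Y, o) = 37 + Y
p = 611697
F = -4250429 (F = 611697 - 4862126 = -4250429)
S(W) = 577 (S(W) = (37 - 6) - 1*(-546) = 31 + 546 = 577)
-1/(F + S(t(-21, 0))) = -1/(-4250429 + 577) = -1/(-4249852) = -1*(-1/4249852) = 1/4249852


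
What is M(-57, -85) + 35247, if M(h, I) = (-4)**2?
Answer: 35263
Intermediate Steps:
M(h, I) = 16
M(-57, -85) + 35247 = 16 + 35247 = 35263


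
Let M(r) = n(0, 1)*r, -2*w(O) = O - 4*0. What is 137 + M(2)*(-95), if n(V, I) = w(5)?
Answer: 612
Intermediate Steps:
w(O) = -O/2 (w(O) = -(O - 4*0)/2 = -(O + 0)/2 = -O/2)
n(V, I) = -5/2 (n(V, I) = -½*5 = -5/2)
M(r) = -5*r/2
137 + M(2)*(-95) = 137 - 5/2*2*(-95) = 137 - 5*(-95) = 137 + 475 = 612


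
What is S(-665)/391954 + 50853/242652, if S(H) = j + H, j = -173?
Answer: 3288115731/15851403668 ≈ 0.20743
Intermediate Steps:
S(H) = -173 + H
S(-665)/391954 + 50853/242652 = (-173 - 665)/391954 + 50853/242652 = -838*1/391954 + 50853*(1/242652) = -419/195977 + 16951/80884 = 3288115731/15851403668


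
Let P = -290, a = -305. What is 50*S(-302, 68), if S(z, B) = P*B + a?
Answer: -1001250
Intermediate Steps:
S(z, B) = -305 - 290*B (S(z, B) = -290*B - 305 = -305 - 290*B)
50*S(-302, 68) = 50*(-305 - 290*68) = 50*(-305 - 19720) = 50*(-20025) = -1001250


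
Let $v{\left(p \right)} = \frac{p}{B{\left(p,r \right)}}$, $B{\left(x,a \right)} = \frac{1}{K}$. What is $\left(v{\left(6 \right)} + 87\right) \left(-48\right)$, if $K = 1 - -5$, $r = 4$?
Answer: $-5904$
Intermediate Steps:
$K = 6$ ($K = 1 + 5 = 6$)
$B{\left(x,a \right)} = \frac{1}{6}$
$v{\left(p \right)} = 6 p$ ($v{\left(p \right)} = p \frac{1}{\frac{1}{6}} = p 6 = 6 p$)
$\left(v{\left(6 \right)} + 87\right) \left(-48\right) = \left(6 \cdot 6 + 87\right) \left(-48\right) = \left(36 + 87\right) \left(-48\right) = 123 \left(-48\right) = -5904$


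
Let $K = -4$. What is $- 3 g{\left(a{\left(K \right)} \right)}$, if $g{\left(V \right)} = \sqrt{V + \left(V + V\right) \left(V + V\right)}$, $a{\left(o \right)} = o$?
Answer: $- 6 \sqrt{15} \approx -23.238$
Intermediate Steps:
$g{\left(V \right)} = \sqrt{V + 4 V^{2}}$ ($g{\left(V \right)} = \sqrt{V + 2 V 2 V} = \sqrt{V + 4 V^{2}}$)
$- 3 g{\left(a{\left(K \right)} \right)} = - 3 \sqrt{- 4 \left(1 + 4 \left(-4\right)\right)} = - 3 \sqrt{- 4 \left(1 - 16\right)} = - 3 \sqrt{\left(-4\right) \left(-15\right)} = - 3 \sqrt{60} = - 3 \cdot 2 \sqrt{15} = - 6 \sqrt{15}$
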